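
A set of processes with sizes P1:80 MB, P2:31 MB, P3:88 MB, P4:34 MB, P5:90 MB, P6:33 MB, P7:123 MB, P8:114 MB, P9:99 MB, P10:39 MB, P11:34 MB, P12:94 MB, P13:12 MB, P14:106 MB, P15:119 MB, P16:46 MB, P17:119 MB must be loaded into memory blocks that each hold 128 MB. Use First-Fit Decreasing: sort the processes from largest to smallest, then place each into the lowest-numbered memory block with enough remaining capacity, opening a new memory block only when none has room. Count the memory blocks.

11

Sorted descending: 123, 119, 119, 114, 106, 99, 94, 90, 88, 80, 46, 39, 34, 34, 33, 31, 12.
Put 123 MB in memory block 1; 5 MB remain.
Put 119 MB in memory block 2; 9 MB remain.
Put 119 MB in memory block 3; 9 MB remain.
Put 114 MB in memory block 4; 14 MB remain.
Put 106 MB in memory block 5; 22 MB remain.
Put 99 MB in memory block 6; 29 MB remain.
Put 94 MB in memory block 7; 34 MB remain.
Put 90 MB in memory block 8; 38 MB remain.
Put 88 MB in memory block 9; 40 MB remain.
Put 80 MB in memory block 10; 48 MB remain.
Put 46 MB in memory block 10; 2 MB remain.
Put 39 MB in memory block 9; 1 MB remain.
Put 34 MB in memory block 7; 0 MB remain.
Put 34 MB in memory block 8; 4 MB remain.
Put 33 MB in memory block 11; 95 MB remain.
Put 31 MB in memory block 11; 64 MB remain.
Put 12 MB in memory block 4; 2 MB remain.
Final memory blocks: [123] [119] [119] [114,12] [106] [99] [94,34] [90,34] [88,39] [80,46] [33,31].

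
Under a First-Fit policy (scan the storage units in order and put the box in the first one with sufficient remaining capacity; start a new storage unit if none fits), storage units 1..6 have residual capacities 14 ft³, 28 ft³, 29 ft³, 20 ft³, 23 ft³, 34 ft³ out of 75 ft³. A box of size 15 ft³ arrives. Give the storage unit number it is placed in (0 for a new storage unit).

2

Storage units with room: storage unit 2 (28 ft³), storage unit 3 (29 ft³), storage unit 4 (20 ft³), storage unit 5 (23 ft³), storage unit 6 (34 ft³).
The first with room is storage unit 2.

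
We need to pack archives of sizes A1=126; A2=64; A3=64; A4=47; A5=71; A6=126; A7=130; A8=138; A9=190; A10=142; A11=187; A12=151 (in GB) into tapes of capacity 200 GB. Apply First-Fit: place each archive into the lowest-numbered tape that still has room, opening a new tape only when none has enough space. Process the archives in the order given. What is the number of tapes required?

A1 (126 GB) → tape 1 (remaining 74 GB)
A2 (64 GB) → tape 1 (remaining 10 GB)
A3 (64 GB) → tape 2 (remaining 136 GB)
A4 (47 GB) → tape 2 (remaining 89 GB)
A5 (71 GB) → tape 2 (remaining 18 GB)
A6 (126 GB) → tape 3 (remaining 74 GB)
A7 (130 GB) → tape 4 (remaining 70 GB)
A8 (138 GB) → tape 5 (remaining 62 GB)
A9 (190 GB) → tape 6 (remaining 10 GB)
A10 (142 GB) → tape 7 (remaining 58 GB)
A11 (187 GB) → tape 8 (remaining 13 GB)
A12 (151 GB) → tape 9 (remaining 49 GB)
Final tapes: [126,64] [64,47,71] [126] [130] [138] [190] [142] [187] [151].

9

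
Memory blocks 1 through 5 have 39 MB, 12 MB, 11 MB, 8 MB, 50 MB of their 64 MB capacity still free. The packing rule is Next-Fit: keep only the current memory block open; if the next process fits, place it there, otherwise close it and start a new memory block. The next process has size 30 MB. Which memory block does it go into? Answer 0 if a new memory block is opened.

Next-Fit only looks at memory block 5, which has 50 MB free.
30 MB fits there.

5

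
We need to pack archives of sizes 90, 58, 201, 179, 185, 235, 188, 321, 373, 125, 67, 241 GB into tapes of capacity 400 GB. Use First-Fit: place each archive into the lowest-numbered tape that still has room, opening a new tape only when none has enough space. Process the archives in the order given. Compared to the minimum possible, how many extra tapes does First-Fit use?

1

First-Fit: [90,58,201] [179,185] [235,125] [188,67] [321] [373] [241] → 7 tapes.
Total size 2263 GB; any packing needs at least ⌈2263/400⌉ = 6 tapes.
An optimal packing achieves that bound: [373] [321,67] [241,125] [235,90,58] [201,188] [185,179] → 6 tapes.
Excess: 7 − 6 = 1.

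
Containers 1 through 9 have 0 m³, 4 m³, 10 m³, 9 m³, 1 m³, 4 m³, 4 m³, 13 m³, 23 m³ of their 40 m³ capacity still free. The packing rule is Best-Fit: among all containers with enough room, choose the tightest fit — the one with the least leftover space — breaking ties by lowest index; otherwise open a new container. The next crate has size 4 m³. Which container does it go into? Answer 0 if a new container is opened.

Containers with room: container 2 (4 m³), container 3 (10 m³), container 4 (9 m³), container 6 (4 m³), container 7 (4 m³), container 8 (13 m³), container 9 (23 m³).
Tightest fit is container 2 with 4 m³ free.

2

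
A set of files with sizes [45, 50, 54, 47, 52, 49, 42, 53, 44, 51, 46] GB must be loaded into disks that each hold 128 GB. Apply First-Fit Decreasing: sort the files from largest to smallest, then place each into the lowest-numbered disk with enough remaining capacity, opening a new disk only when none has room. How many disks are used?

Sorted descending: 54, 53, 52, 51, 50, 49, 47, 46, 45, 44, 42.
Put 54 GB in disk 1; 74 GB remain.
Put 53 GB in disk 1; 21 GB remain.
Put 52 GB in disk 2; 76 GB remain.
Put 51 GB in disk 2; 25 GB remain.
Put 50 GB in disk 3; 78 GB remain.
Put 49 GB in disk 3; 29 GB remain.
Put 47 GB in disk 4; 81 GB remain.
Put 46 GB in disk 4; 35 GB remain.
Put 45 GB in disk 5; 83 GB remain.
Put 44 GB in disk 5; 39 GB remain.
Put 42 GB in disk 6; 86 GB remain.
Final disks: [54,53] [52,51] [50,49] [47,46] [45,44] [42].

6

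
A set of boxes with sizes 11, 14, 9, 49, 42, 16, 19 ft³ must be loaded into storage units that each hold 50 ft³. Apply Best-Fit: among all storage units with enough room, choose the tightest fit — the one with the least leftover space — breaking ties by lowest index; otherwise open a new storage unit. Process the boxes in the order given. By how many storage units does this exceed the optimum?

0

Best-Fit: [11,14,9,16] [49] [42] [19] → 4 storage units.
Total size 160 ft³; any packing needs at least ⌈160/50⌉ = 4 storage units.
So 4 is already optimal.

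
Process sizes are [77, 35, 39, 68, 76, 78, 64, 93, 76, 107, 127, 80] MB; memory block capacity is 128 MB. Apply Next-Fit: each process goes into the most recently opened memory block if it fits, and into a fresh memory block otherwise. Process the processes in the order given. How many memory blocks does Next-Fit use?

memory block 1: place 77 MB, 51 MB left
memory block 1: place 35 MB, 16 MB left
memory block 2: place 39 MB, 89 MB left
memory block 2: place 68 MB, 21 MB left
memory block 3: place 76 MB, 52 MB left
memory block 4: place 78 MB, 50 MB left
memory block 5: place 64 MB, 64 MB left
memory block 6: place 93 MB, 35 MB left
memory block 7: place 76 MB, 52 MB left
memory block 8: place 107 MB, 21 MB left
memory block 9: place 127 MB, 1 MB left
memory block 10: place 80 MB, 48 MB left
Final memory blocks: [77,35] [39,68] [76] [78] [64] [93] [76] [107] [127] [80].

10 memory blocks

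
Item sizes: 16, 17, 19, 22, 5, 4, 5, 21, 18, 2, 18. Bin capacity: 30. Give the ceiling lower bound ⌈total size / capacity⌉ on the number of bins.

5

Total size = 16 + 17 + 19 + 22 + 5 + 4 + 5 + 21 + 18 + 2 + 18 = 147.
⌈147 / 30⌉ = 5.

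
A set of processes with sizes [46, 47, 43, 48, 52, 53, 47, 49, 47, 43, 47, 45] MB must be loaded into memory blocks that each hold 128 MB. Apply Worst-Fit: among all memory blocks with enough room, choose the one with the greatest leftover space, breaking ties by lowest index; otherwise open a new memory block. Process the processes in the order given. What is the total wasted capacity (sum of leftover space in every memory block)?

201

Put 46 MB in memory block 1; 82 MB remain.
Put 47 MB in memory block 1; 35 MB remain.
Put 43 MB in memory block 2; 85 MB remain.
Put 48 MB in memory block 2; 37 MB remain.
Put 52 MB in memory block 3; 76 MB remain.
Put 53 MB in memory block 3; 23 MB remain.
Put 47 MB in memory block 4; 81 MB remain.
Put 49 MB in memory block 4; 32 MB remain.
Put 47 MB in memory block 5; 81 MB remain.
Put 43 MB in memory block 5; 38 MB remain.
Put 47 MB in memory block 6; 81 MB remain.
Put 45 MB in memory block 6; 36 MB remain.
6 memory blocks × 128 MB = 768 MB; used 567 MB; unused 201 MB.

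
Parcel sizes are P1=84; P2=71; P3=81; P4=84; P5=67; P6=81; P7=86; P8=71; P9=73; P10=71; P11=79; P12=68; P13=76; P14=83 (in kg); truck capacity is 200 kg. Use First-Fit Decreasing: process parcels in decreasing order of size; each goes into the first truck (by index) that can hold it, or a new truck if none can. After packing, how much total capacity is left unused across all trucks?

Sorted descending: 86, 84, 84, 83, 81, 81, 79, 76, 73, 71, 71, 71, 68, 67.
Put 86 kg in truck 1; 114 kg remain.
Put 84 kg in truck 1; 30 kg remain.
Put 84 kg in truck 2; 116 kg remain.
Put 83 kg in truck 2; 33 kg remain.
Put 81 kg in truck 3; 119 kg remain.
Put 81 kg in truck 3; 38 kg remain.
Put 79 kg in truck 4; 121 kg remain.
Put 76 kg in truck 4; 45 kg remain.
Put 73 kg in truck 5; 127 kg remain.
Put 71 kg in truck 5; 56 kg remain.
Put 71 kg in truck 6; 129 kg remain.
Put 71 kg in truck 6; 58 kg remain.
Put 68 kg in truck 7; 132 kg remain.
Put 67 kg in truck 7; 65 kg remain.
7 trucks × 200 kg = 1400 kg; used 1075 kg; unused 325 kg.

325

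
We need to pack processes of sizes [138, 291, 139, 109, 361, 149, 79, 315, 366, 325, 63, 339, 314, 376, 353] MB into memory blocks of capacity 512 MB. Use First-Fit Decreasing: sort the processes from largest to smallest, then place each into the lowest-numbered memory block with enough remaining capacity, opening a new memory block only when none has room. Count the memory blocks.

Sorted descending: 376, 366, 361, 353, 339, 325, 315, 314, 291, 149, 139, 138, 109, 79, 63.
376 MB → memory block 1 (remaining 136 MB)
366 MB → memory block 2 (remaining 146 MB)
361 MB → memory block 3 (remaining 151 MB)
353 MB → memory block 4 (remaining 159 MB)
339 MB → memory block 5 (remaining 173 MB)
325 MB → memory block 6 (remaining 187 MB)
315 MB → memory block 7 (remaining 197 MB)
314 MB → memory block 8 (remaining 198 MB)
291 MB → memory block 9 (remaining 221 MB)
149 MB → memory block 3 (remaining 2 MB)
139 MB → memory block 2 (remaining 7 MB)
138 MB → memory block 4 (remaining 21 MB)
109 MB → memory block 1 (remaining 27 MB)
79 MB → memory block 5 (remaining 94 MB)
63 MB → memory block 5 (remaining 31 MB)
Final memory blocks: [376,109] [366,139] [361,149] [353,138] [339,79,63] [325] [315] [314] [291].

9 memory blocks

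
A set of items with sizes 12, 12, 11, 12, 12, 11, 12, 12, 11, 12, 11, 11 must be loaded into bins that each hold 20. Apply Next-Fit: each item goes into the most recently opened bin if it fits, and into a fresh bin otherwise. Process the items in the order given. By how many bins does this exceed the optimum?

Next-Fit: [12] [12] [11] [12] [12] [11] [12] [12] [11] [12] [11] [11] → 12 bins.
12 items exceed 10 (half the capacity), and no two of those can share a bin, so at least 12 bins are needed.
So 12 is already optimal.

0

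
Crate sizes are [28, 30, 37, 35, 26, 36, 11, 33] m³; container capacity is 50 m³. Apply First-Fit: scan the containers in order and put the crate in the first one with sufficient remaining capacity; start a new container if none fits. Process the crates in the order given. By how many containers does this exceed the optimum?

0

First-Fit: [28,11] [30] [37] [35] [26] [36] [33] → 7 containers.
7 crates exceed 25 m³ (half the capacity), and no two of those can share a container, so at least 7 containers are needed.
So 7 is already optimal.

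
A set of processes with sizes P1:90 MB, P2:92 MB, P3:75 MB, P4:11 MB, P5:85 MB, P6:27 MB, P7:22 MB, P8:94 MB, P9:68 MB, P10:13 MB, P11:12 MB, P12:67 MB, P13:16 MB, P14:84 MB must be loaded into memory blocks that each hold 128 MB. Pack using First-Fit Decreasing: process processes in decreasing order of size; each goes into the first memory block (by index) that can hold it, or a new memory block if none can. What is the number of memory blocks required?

Sorted descending: 94, 92, 90, 85, 84, 75, 68, 67, 27, 22, 16, 13, 12, 11.
Put 94 MB in memory block 1; 34 MB remain.
Put 92 MB in memory block 2; 36 MB remain.
Put 90 MB in memory block 3; 38 MB remain.
Put 85 MB in memory block 4; 43 MB remain.
Put 84 MB in memory block 5; 44 MB remain.
Put 75 MB in memory block 6; 53 MB remain.
Put 68 MB in memory block 7; 60 MB remain.
Put 67 MB in memory block 8; 61 MB remain.
Put 27 MB in memory block 1; 7 MB remain.
Put 22 MB in memory block 2; 14 MB remain.
Put 16 MB in memory block 3; 22 MB remain.
Put 13 MB in memory block 2; 1 MB remain.
Put 12 MB in memory block 3; 10 MB remain.
Put 11 MB in memory block 4; 32 MB remain.

8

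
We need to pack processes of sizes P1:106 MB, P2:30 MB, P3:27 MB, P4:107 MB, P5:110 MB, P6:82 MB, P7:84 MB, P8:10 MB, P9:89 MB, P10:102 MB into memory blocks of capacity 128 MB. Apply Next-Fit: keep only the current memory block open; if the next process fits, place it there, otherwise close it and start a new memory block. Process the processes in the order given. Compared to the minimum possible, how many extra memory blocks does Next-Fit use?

Next-Fit: [106] [30,27] [107] [110] [82] [84,10] [89] [102] → 8 memory blocks.
7 processes exceed 64 MB (half the capacity), and no two of those can share a memory block, so at least 7 memory blocks are needed.
An optimal packing achieves that bound: [110,10] [107] [106] [102] [89,30] [84,27] [82] → 7 memory blocks.
Excess: 8 − 7 = 1.

1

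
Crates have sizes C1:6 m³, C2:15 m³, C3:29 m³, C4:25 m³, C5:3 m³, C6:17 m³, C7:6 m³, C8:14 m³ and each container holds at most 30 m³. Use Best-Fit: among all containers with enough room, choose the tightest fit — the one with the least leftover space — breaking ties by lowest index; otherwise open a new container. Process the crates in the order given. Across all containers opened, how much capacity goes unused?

35

container 1: place C1 (6 m³), 24 m³ left
container 1: place C2 (15 m³), 9 m³ left
container 2: place C3 (29 m³), 1 m³ left
container 3: place C4 (25 m³), 5 m³ left
container 3: place C5 (3 m³), 2 m³ left
container 4: place C6 (17 m³), 13 m³ left
container 1: place C7 (6 m³), 3 m³ left
container 5: place C8 (14 m³), 16 m³ left
5 containers × 30 m³ = 150 m³; used 115 m³; unused 35 m³.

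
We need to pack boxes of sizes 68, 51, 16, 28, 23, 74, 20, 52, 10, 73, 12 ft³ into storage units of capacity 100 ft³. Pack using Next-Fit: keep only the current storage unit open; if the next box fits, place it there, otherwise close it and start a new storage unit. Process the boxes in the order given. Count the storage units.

5

Put 68 ft³ in storage unit 1; 32 ft³ remain.
Put 51 ft³ in storage unit 2; 49 ft³ remain.
Put 16 ft³ in storage unit 2; 33 ft³ remain.
Put 28 ft³ in storage unit 2; 5 ft³ remain.
Put 23 ft³ in storage unit 3; 77 ft³ remain.
Put 74 ft³ in storage unit 3; 3 ft³ remain.
Put 20 ft³ in storage unit 4; 80 ft³ remain.
Put 52 ft³ in storage unit 4; 28 ft³ remain.
Put 10 ft³ in storage unit 4; 18 ft³ remain.
Put 73 ft³ in storage unit 5; 27 ft³ remain.
Put 12 ft³ in storage unit 5; 15 ft³ remain.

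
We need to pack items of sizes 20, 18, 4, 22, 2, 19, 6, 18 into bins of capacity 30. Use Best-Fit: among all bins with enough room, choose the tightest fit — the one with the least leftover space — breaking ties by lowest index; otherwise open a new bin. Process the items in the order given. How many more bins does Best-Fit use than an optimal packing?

0

Best-Fit: [20,4,2] [18] [22,6] [19] [18] → 5 bins.
5 items exceed 15 (half the capacity), and no two of those can share a bin, so at least 5 bins are needed.
So 5 is already optimal.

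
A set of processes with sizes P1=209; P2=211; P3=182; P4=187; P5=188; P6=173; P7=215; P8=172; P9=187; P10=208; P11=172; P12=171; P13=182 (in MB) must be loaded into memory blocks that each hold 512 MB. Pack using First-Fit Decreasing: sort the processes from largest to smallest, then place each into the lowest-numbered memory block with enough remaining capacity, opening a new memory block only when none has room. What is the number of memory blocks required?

7 memory blocks

Sorted descending: 215, 211, 209, 208, 188, 187, 187, 182, 182, 173, 172, 172, 171.
Put 215 MB in memory block 1; 297 MB remain.
Put 211 MB in memory block 1; 86 MB remain.
Put 209 MB in memory block 2; 303 MB remain.
Put 208 MB in memory block 2; 95 MB remain.
Put 188 MB in memory block 3; 324 MB remain.
Put 187 MB in memory block 3; 137 MB remain.
Put 187 MB in memory block 4; 325 MB remain.
Put 182 MB in memory block 4; 143 MB remain.
Put 182 MB in memory block 5; 330 MB remain.
Put 173 MB in memory block 5; 157 MB remain.
Put 172 MB in memory block 6; 340 MB remain.
Put 172 MB in memory block 6; 168 MB remain.
Put 171 MB in memory block 7; 341 MB remain.
Final memory blocks: [215,211] [209,208] [188,187] [187,182] [182,173] [172,172] [171].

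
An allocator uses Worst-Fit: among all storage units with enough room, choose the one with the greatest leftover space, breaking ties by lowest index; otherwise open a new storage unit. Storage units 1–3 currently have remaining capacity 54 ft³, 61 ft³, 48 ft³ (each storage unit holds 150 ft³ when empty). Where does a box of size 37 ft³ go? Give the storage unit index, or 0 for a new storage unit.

2

Storage units with room: storage unit 1 (54 ft³), storage unit 2 (61 ft³), storage unit 3 (48 ft³).
Most room is storage unit 2 with 61 ft³ free.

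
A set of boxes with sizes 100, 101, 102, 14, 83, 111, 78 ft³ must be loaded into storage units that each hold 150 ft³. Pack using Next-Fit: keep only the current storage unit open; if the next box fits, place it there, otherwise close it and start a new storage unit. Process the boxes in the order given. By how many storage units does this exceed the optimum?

0

Next-Fit: [100] [101] [102,14] [83] [111] [78] → 6 storage units.
6 boxes exceed 75 ft³ (half the capacity), and no two of those can share a storage unit, so at least 6 storage units are needed.
So 6 is already optimal.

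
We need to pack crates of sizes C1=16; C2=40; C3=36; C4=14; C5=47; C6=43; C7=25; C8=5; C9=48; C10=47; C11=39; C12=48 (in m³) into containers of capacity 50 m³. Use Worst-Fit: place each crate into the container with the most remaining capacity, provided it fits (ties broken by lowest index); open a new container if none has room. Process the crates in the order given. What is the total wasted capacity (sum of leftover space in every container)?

92

Put C1 (16 m³) in container 1; 34 m³ remain.
Put C2 (40 m³) in container 2; 10 m³ remain.
Put C3 (36 m³) in container 3; 14 m³ remain.
Put C4 (14 m³) in container 1; 20 m³ remain.
Put C5 (47 m³) in container 4; 3 m³ remain.
Put C6 (43 m³) in container 5; 7 m³ remain.
Put C7 (25 m³) in container 6; 25 m³ remain.
Put C8 (5 m³) in container 6; 20 m³ remain.
Put C9 (48 m³) in container 7; 2 m³ remain.
Put C10 (47 m³) in container 8; 3 m³ remain.
Put C11 (39 m³) in container 9; 11 m³ remain.
Put C12 (48 m³) in container 10; 2 m³ remain.
10 containers × 50 m³ = 500 m³; used 408 m³; unused 92 m³.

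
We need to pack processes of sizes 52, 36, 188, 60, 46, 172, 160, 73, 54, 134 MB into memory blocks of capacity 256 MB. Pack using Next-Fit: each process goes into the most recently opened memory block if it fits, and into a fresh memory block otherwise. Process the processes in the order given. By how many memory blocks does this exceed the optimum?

1

Next-Fit: [52,36] [188,60] [46,172] [160,73] [54,134] → 5 memory blocks.
Total size 975 MB; any packing needs at least ⌈975/256⌉ = 4 memory blocks.
An optimal packing achieves that bound: [188,60] [172,73] [160,54,36] [134,52,46] → 4 memory blocks.
Excess: 5 − 4 = 1.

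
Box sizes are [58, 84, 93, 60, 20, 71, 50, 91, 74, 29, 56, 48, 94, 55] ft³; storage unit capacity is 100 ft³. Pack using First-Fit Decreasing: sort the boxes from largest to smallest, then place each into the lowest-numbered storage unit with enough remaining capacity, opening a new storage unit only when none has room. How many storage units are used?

11

Sorted descending: 94, 93, 91, 84, 74, 71, 60, 58, 56, 55, 50, 48, 29, 20.
Put 94 ft³ in storage unit 1; 6 ft³ remain.
Put 93 ft³ in storage unit 2; 7 ft³ remain.
Put 91 ft³ in storage unit 3; 9 ft³ remain.
Put 84 ft³ in storage unit 4; 16 ft³ remain.
Put 74 ft³ in storage unit 5; 26 ft³ remain.
Put 71 ft³ in storage unit 6; 29 ft³ remain.
Put 60 ft³ in storage unit 7; 40 ft³ remain.
Put 58 ft³ in storage unit 8; 42 ft³ remain.
Put 56 ft³ in storage unit 9; 44 ft³ remain.
Put 55 ft³ in storage unit 10; 45 ft³ remain.
Put 50 ft³ in storage unit 11; 50 ft³ remain.
Put 48 ft³ in storage unit 11; 2 ft³ remain.
Put 29 ft³ in storage unit 6; 0 ft³ remain.
Put 20 ft³ in storage unit 5; 6 ft³ remain.
Final storage units: [94] [93] [91] [84] [74,20] [71,29] [60] [58] [56] [55] [50,48].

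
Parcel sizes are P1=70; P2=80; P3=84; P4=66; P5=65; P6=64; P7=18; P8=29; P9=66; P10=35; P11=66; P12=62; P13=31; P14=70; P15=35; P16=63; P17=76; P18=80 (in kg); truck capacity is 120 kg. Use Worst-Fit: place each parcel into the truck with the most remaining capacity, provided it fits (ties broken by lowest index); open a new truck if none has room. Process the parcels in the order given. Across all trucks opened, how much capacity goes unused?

500

P1 (70 kg) → truck 1 (remaining 50 kg)
P2 (80 kg) → truck 2 (remaining 40 kg)
P3 (84 kg) → truck 3 (remaining 36 kg)
P4 (66 kg) → truck 4 (remaining 54 kg)
P5 (65 kg) → truck 5 (remaining 55 kg)
P6 (64 kg) → truck 6 (remaining 56 kg)
P7 (18 kg) → truck 6 (remaining 38 kg)
P8 (29 kg) → truck 5 (remaining 26 kg)
P9 (66 kg) → truck 7 (remaining 54 kg)
P10 (35 kg) → truck 4 (remaining 19 kg)
P11 (66 kg) → truck 8 (remaining 54 kg)
P12 (62 kg) → truck 9 (remaining 58 kg)
P13 (31 kg) → truck 9 (remaining 27 kg)
P14 (70 kg) → truck 10 (remaining 50 kg)
P15 (35 kg) → truck 7 (remaining 19 kg)
P16 (63 kg) → truck 11 (remaining 57 kg)
P17 (76 kg) → truck 12 (remaining 44 kg)
P18 (80 kg) → truck 13 (remaining 40 kg)
13 trucks × 120 kg = 1560 kg; used 1060 kg; unused 500 kg.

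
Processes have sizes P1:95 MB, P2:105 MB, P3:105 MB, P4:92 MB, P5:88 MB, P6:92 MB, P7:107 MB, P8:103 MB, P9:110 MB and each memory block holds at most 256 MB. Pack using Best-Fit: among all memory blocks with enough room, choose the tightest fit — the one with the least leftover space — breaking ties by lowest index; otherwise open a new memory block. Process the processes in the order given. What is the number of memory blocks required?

Put P1 (95 MB) in memory block 1; 161 MB remain.
Put P2 (105 MB) in memory block 1; 56 MB remain.
Put P3 (105 MB) in memory block 2; 151 MB remain.
Put P4 (92 MB) in memory block 2; 59 MB remain.
Put P5 (88 MB) in memory block 3; 168 MB remain.
Put P6 (92 MB) in memory block 3; 76 MB remain.
Put P7 (107 MB) in memory block 4; 149 MB remain.
Put P8 (103 MB) in memory block 4; 46 MB remain.
Put P9 (110 MB) in memory block 5; 146 MB remain.

5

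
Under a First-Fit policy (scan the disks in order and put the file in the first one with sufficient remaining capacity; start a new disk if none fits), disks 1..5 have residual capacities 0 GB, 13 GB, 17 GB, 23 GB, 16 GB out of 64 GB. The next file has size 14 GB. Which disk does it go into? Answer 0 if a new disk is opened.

Disks with room: disk 3 (17 GB), disk 4 (23 GB), disk 5 (16 GB).
The first with room is disk 3.

3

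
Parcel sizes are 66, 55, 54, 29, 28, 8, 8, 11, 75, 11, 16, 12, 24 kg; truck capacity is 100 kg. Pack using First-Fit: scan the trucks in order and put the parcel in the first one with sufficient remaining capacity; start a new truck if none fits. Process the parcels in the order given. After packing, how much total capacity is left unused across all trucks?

103

66 kg → truck 1 (remaining 34 kg)
55 kg → truck 2 (remaining 45 kg)
54 kg → truck 3 (remaining 46 kg)
29 kg → truck 1 (remaining 5 kg)
28 kg → truck 2 (remaining 17 kg)
8 kg → truck 2 (remaining 9 kg)
8 kg → truck 2 (remaining 1 kg)
11 kg → truck 3 (remaining 35 kg)
75 kg → truck 4 (remaining 25 kg)
11 kg → truck 3 (remaining 24 kg)
16 kg → truck 3 (remaining 8 kg)
12 kg → truck 4 (remaining 13 kg)
24 kg → truck 5 (remaining 76 kg)
5 trucks × 100 kg = 500 kg; used 397 kg; unused 103 kg.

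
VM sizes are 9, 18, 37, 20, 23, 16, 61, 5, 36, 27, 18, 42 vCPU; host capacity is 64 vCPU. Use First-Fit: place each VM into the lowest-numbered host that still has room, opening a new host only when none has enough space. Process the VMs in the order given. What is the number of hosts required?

5 hosts

9 vCPU → host 1 (remaining 55 vCPU)
18 vCPU → host 1 (remaining 37 vCPU)
37 vCPU → host 1 (remaining 0 vCPU)
20 vCPU → host 2 (remaining 44 vCPU)
23 vCPU → host 2 (remaining 21 vCPU)
16 vCPU → host 2 (remaining 5 vCPU)
61 vCPU → host 3 (remaining 3 vCPU)
5 vCPU → host 2 (remaining 0 vCPU)
36 vCPU → host 4 (remaining 28 vCPU)
27 vCPU → host 4 (remaining 1 vCPU)
18 vCPU → host 5 (remaining 46 vCPU)
42 vCPU → host 5 (remaining 4 vCPU)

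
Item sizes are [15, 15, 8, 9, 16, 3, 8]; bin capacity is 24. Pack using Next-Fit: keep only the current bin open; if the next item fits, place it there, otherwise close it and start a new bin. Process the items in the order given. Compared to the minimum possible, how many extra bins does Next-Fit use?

1

Next-Fit: [15] [15,8] [9] [16,3] [8] → 5 bins.
Total size 74; any packing needs at least ⌈74/24⌉ = 4 bins.
An optimal packing achieves that bound: [16,8] [15,9] [15,8] [3] → 4 bins.
Excess: 5 − 4 = 1.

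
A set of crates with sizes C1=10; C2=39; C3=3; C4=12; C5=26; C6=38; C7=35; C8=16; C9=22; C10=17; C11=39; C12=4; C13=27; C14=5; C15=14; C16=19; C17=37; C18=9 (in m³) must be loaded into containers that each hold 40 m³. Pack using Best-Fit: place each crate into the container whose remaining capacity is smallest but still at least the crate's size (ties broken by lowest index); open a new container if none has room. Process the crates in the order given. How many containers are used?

C1 (10 m³) → container 1 (remaining 30 m³)
C2 (39 m³) → container 2 (remaining 1 m³)
C3 (3 m³) → container 1 (remaining 27 m³)
C4 (12 m³) → container 1 (remaining 15 m³)
C5 (26 m³) → container 3 (remaining 14 m³)
C6 (38 m³) → container 4 (remaining 2 m³)
C7 (35 m³) → container 5 (remaining 5 m³)
C8 (16 m³) → container 6 (remaining 24 m³)
C9 (22 m³) → container 6 (remaining 2 m³)
C10 (17 m³) → container 7 (remaining 23 m³)
C11 (39 m³) → container 8 (remaining 1 m³)
C12 (4 m³) → container 5 (remaining 1 m³)
C13 (27 m³) → container 9 (remaining 13 m³)
C14 (5 m³) → container 9 (remaining 8 m³)
C15 (14 m³) → container 3 (remaining 0 m³)
C16 (19 m³) → container 7 (remaining 4 m³)
C17 (37 m³) → container 10 (remaining 3 m³)
C18 (9 m³) → container 1 (remaining 6 m³)

10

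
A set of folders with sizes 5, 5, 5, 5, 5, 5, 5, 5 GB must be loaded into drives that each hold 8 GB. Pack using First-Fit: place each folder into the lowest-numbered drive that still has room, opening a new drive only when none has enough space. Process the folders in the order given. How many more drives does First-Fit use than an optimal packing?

0

First-Fit: [5] [5] [5] [5] [5] [5] [5] [5] → 8 drives.
8 folders exceed 4 GB (half the capacity), and no two of those can share a drive, so at least 8 drives are needed.
So 8 is already optimal.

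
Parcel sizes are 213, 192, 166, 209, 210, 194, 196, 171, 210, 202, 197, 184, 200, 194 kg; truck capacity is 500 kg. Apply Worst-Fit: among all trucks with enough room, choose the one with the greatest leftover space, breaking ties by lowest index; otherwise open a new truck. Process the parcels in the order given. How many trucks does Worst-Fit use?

7 trucks

Put 213 kg in truck 1; 287 kg remain.
Put 192 kg in truck 1; 95 kg remain.
Put 166 kg in truck 2; 334 kg remain.
Put 209 kg in truck 2; 125 kg remain.
Put 210 kg in truck 3; 290 kg remain.
Put 194 kg in truck 3; 96 kg remain.
Put 196 kg in truck 4; 304 kg remain.
Put 171 kg in truck 4; 133 kg remain.
Put 210 kg in truck 5; 290 kg remain.
Put 202 kg in truck 5; 88 kg remain.
Put 197 kg in truck 6; 303 kg remain.
Put 184 kg in truck 6; 119 kg remain.
Put 200 kg in truck 7; 300 kg remain.
Put 194 kg in truck 7; 106 kg remain.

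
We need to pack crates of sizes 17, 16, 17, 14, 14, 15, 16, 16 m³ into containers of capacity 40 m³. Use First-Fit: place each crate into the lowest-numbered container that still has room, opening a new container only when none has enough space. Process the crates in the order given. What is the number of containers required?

Put 17 m³ in container 1; 23 m³ remain.
Put 16 m³ in container 1; 7 m³ remain.
Put 17 m³ in container 2; 23 m³ remain.
Put 14 m³ in container 2; 9 m³ remain.
Put 14 m³ in container 3; 26 m³ remain.
Put 15 m³ in container 3; 11 m³ remain.
Put 16 m³ in container 4; 24 m³ remain.
Put 16 m³ in container 4; 8 m³ remain.
Final containers: [17,16] [17,14] [14,15] [16,16].

4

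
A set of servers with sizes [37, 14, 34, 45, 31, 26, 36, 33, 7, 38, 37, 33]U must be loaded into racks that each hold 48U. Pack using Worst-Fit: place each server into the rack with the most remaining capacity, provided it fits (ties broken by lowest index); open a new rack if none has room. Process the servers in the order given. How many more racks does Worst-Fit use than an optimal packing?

0

Worst-Fit: [37] [14,34] [45] [31] [26,7] [36] [33] [38] [37] [33] → 10 racks.
10 servers exceed 24U (half the capacity), and no two of those can share a rack, so at least 10 racks are needed.
So 10 is already optimal.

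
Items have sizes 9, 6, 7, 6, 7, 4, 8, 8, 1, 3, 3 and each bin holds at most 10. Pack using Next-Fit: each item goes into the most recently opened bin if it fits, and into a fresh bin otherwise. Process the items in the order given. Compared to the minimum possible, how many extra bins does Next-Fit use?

2

Next-Fit: [9] [6] [7] [6] [7] [4] [8] [8,1] [3,3] → 9 bins.
Total size 62; any packing needs at least ⌈62/10⌉ = 7 bins.
An optimal packing achieves that bound: [9,1] [8] [8] [7,3] [7,3] [6,4] [6] → 7 bins.
Excess: 9 − 7 = 2.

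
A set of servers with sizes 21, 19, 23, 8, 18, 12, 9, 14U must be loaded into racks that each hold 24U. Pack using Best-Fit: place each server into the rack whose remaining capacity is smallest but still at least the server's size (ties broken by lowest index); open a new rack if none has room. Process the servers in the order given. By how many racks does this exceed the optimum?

0

Best-Fit: [21] [19] [23] [8,12] [18] [9,14] → 6 racks.
Total size 124U; any packing needs at least ⌈124/24⌉ = 6 racks.
So 6 is already optimal.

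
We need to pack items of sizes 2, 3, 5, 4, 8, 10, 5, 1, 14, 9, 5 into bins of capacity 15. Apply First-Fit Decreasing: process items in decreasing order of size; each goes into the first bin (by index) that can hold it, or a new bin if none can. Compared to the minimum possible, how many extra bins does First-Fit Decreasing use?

First-Fit Decreasing: [14,1] [10,5] [9,5] [8,5,2] [4,3] → 5 bins.
Total size 66; any packing needs at least ⌈66/15⌉ = 5 bins.
So 5 is already optimal.

0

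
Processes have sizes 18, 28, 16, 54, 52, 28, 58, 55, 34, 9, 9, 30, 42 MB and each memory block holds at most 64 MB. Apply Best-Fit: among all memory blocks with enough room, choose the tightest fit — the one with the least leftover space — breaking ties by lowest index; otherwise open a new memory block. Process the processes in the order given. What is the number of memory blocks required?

8

Put 18 MB in memory block 1; 46 MB remain.
Put 28 MB in memory block 1; 18 MB remain.
Put 16 MB in memory block 1; 2 MB remain.
Put 54 MB in memory block 2; 10 MB remain.
Put 52 MB in memory block 3; 12 MB remain.
Put 28 MB in memory block 4; 36 MB remain.
Put 58 MB in memory block 5; 6 MB remain.
Put 55 MB in memory block 6; 9 MB remain.
Put 34 MB in memory block 4; 2 MB remain.
Put 9 MB in memory block 6; 0 MB remain.
Put 9 MB in memory block 2; 1 MB remain.
Put 30 MB in memory block 7; 34 MB remain.
Put 42 MB in memory block 8; 22 MB remain.
Final memory blocks: [18,28,16] [54,9] [52] [28,34] [58] [55,9] [30] [42].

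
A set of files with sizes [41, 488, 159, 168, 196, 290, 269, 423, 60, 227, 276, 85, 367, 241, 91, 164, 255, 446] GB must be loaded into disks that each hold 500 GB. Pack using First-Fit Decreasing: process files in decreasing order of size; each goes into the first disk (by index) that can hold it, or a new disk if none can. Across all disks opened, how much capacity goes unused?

254

Sorted descending: 488, 446, 423, 367, 290, 276, 269, 255, 241, 227, 196, 168, 164, 159, 91, 85, 60, 41.
Put 488 GB in disk 1; 12 GB remain.
Put 446 GB in disk 2; 54 GB remain.
Put 423 GB in disk 3; 77 GB remain.
Put 367 GB in disk 4; 133 GB remain.
Put 290 GB in disk 5; 210 GB remain.
Put 276 GB in disk 6; 224 GB remain.
Put 269 GB in disk 7; 231 GB remain.
Put 255 GB in disk 8; 245 GB remain.
Put 241 GB in disk 8; 4 GB remain.
Put 227 GB in disk 7; 4 GB remain.
Put 196 GB in disk 5; 14 GB remain.
Put 168 GB in disk 6; 56 GB remain.
Put 164 GB in disk 9; 336 GB remain.
Put 159 GB in disk 9; 177 GB remain.
Put 91 GB in disk 4; 42 GB remain.
Put 85 GB in disk 9; 92 GB remain.
Put 60 GB in disk 3; 17 GB remain.
Put 41 GB in disk 2; 13 GB remain.
9 disks × 500 GB = 4500 GB; used 4246 GB; unused 254 GB.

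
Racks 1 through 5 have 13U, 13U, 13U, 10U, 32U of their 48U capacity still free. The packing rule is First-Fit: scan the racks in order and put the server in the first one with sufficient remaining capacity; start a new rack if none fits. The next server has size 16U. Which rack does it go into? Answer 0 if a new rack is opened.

5

Racks with room: rack 5 (32U).
The first with room is rack 5.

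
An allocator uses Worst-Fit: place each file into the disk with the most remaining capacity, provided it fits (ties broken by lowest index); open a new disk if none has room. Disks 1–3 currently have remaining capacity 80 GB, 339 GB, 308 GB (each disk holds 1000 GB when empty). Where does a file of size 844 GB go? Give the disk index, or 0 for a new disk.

0

No disk has ≥ 844 GB free, so a new disk is opened.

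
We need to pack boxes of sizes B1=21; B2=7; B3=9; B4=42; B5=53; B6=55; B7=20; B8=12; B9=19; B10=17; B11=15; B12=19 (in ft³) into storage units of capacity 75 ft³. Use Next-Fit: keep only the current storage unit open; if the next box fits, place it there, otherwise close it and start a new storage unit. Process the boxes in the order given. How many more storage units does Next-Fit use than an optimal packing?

Next-Fit: [21,7,9] [42] [53] [55,20] [12,19,17,15] [19] → 6 storage units.
Total size 289 ft³; any packing needs at least ⌈289/75⌉ = 4 storage units.
An optimal packing achieves that bound: [55,20] [53,21] [42,19,12] [19,17,15,9,7] → 4 storage units.
Excess: 6 − 4 = 2.

2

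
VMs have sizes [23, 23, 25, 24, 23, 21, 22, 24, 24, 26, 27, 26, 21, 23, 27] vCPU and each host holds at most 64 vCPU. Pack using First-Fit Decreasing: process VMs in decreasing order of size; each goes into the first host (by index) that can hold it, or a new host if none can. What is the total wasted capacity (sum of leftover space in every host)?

Sorted descending: 27, 27, 26, 26, 25, 24, 24, 24, 23, 23, 23, 23, 22, 21, 21.
27 vCPU → host 1 (remaining 37 vCPU)
27 vCPU → host 1 (remaining 10 vCPU)
26 vCPU → host 2 (remaining 38 vCPU)
26 vCPU → host 2 (remaining 12 vCPU)
25 vCPU → host 3 (remaining 39 vCPU)
24 vCPU → host 3 (remaining 15 vCPU)
24 vCPU → host 4 (remaining 40 vCPU)
24 vCPU → host 4 (remaining 16 vCPU)
23 vCPU → host 5 (remaining 41 vCPU)
23 vCPU → host 5 (remaining 18 vCPU)
23 vCPU → host 6 (remaining 41 vCPU)
23 vCPU → host 6 (remaining 18 vCPU)
22 vCPU → host 7 (remaining 42 vCPU)
21 vCPU → host 7 (remaining 21 vCPU)
21 vCPU → host 7 (remaining 0 vCPU)
7 hosts × 64 vCPU = 448 vCPU; used 359 vCPU; unused 89 vCPU.

89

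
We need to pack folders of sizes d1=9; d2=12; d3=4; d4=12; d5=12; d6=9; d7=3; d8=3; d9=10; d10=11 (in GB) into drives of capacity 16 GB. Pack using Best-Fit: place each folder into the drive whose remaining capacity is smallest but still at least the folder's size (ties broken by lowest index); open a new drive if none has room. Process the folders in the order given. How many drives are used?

7 drives

drive 1: place d1 (9 GB), 7 GB left
drive 2: place d2 (12 GB), 4 GB left
drive 2: place d3 (4 GB), 0 GB left
drive 3: place d4 (12 GB), 4 GB left
drive 4: place d5 (12 GB), 4 GB left
drive 5: place d6 (9 GB), 7 GB left
drive 3: place d7 (3 GB), 1 GB left
drive 4: place d8 (3 GB), 1 GB left
drive 6: place d9 (10 GB), 6 GB left
drive 7: place d10 (11 GB), 5 GB left
Final drives: [9] [12,4] [12,3] [12,3] [9] [10] [11].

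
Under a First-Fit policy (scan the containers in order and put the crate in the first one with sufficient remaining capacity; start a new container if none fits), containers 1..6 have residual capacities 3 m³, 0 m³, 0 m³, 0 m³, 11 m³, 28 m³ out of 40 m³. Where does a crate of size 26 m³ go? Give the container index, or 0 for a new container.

6

Containers with room: container 6 (28 m³).
The first with room is container 6.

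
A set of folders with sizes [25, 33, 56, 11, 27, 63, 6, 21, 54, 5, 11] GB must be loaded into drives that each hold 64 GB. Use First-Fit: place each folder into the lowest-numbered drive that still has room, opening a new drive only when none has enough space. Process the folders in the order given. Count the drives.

6

25 GB → drive 1 (remaining 39 GB)
33 GB → drive 1 (remaining 6 GB)
56 GB → drive 2 (remaining 8 GB)
11 GB → drive 3 (remaining 53 GB)
27 GB → drive 3 (remaining 26 GB)
63 GB → drive 4 (remaining 1 GB)
6 GB → drive 1 (remaining 0 GB)
21 GB → drive 3 (remaining 5 GB)
54 GB → drive 5 (remaining 10 GB)
5 GB → drive 2 (remaining 3 GB)
11 GB → drive 6 (remaining 53 GB)
Final drives: [25,33,6] [56,5] [11,27,21] [63] [54] [11].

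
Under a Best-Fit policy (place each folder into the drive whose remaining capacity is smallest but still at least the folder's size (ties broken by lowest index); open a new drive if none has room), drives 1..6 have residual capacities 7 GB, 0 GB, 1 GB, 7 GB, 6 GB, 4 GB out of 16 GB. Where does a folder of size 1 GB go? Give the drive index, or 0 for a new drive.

3

Drives with room: drive 1 (7 GB), drive 3 (1 GB), drive 4 (7 GB), drive 5 (6 GB), drive 6 (4 GB).
Tightest fit is drive 3 with 1 GB free.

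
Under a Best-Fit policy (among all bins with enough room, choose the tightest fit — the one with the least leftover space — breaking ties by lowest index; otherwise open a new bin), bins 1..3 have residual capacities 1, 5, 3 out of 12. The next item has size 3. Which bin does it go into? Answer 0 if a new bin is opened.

3

Bins with room: bin 2 (5), bin 3 (3).
Tightest fit is bin 3 with 3 free.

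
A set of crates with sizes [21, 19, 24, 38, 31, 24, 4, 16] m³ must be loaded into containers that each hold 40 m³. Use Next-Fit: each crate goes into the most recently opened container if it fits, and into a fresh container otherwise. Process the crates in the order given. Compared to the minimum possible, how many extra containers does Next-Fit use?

Next-Fit: [21,19] [24] [38] [31] [24,4] [16] → 6 containers.
Total size 177 m³; any packing needs at least ⌈177/40⌉ = 5 containers.
An optimal packing achieves that bound: [38] [31,4] [24,16] [24] [21,19] → 5 containers.
Excess: 6 − 5 = 1.

1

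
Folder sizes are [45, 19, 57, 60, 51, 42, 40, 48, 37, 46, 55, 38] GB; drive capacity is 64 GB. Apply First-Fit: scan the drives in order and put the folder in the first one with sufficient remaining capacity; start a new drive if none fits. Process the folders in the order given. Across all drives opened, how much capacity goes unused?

45 GB → drive 1 (remaining 19 GB)
19 GB → drive 1 (remaining 0 GB)
57 GB → drive 2 (remaining 7 GB)
60 GB → drive 3 (remaining 4 GB)
51 GB → drive 4 (remaining 13 GB)
42 GB → drive 5 (remaining 22 GB)
40 GB → drive 6 (remaining 24 GB)
48 GB → drive 7 (remaining 16 GB)
37 GB → drive 8 (remaining 27 GB)
46 GB → drive 9 (remaining 18 GB)
55 GB → drive 10 (remaining 9 GB)
38 GB → drive 11 (remaining 26 GB)
11 drives × 64 GB = 704 GB; used 538 GB; unused 166 GB.

166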